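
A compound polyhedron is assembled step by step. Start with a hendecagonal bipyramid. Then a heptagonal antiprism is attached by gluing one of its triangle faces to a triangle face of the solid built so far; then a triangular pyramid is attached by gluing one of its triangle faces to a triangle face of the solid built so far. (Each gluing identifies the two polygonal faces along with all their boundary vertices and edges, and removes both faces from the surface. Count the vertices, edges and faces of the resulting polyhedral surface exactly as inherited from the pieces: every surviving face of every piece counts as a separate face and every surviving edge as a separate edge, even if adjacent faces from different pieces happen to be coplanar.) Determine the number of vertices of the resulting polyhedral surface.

A hendecagonal bipyramid: V=13, E=33, F=22.
Attach a heptagonal antiprism (V=14, E=28, F=16) along a 3-gon: merge 3 vertices and 3 edges, delete both glued faces → V=24, E=58, F=36.
Attach a triangular pyramid (V=4, E=6, F=4) along a 3-gon: merge 3 vertices and 3 edges, delete both glued faces → V=25, E=61, F=38.
Check: V − E + F = 25 − 61 + 38 = 2.

25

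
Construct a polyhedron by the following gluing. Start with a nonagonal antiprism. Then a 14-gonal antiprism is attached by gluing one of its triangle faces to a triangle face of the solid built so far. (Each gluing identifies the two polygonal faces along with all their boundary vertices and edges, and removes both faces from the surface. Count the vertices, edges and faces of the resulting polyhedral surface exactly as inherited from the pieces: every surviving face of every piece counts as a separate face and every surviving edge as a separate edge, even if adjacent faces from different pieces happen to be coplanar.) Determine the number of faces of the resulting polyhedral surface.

A nonagonal antiprism: V=18, E=36, F=20.
Attach a 14-gonal antiprism (V=28, E=56, F=30) along a 3-gon: merge 3 vertices and 3 edges, delete both glued faces → V=43, E=89, F=48.
Check: V − E + F = 43 − 89 + 48 = 2.

48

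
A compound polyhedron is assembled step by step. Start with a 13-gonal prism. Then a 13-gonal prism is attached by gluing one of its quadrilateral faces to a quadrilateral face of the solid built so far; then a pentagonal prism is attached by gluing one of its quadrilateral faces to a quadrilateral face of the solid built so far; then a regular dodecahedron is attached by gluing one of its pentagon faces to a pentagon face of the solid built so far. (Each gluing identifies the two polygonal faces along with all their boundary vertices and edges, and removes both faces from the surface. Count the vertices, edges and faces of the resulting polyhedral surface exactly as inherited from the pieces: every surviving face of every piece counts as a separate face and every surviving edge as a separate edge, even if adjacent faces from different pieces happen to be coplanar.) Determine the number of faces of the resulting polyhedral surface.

A 13-gonal prism: V=26, E=39, F=15.
Attach a 13-gonal prism (V=26, E=39, F=15) along a 4-gon: merge 4 vertices and 4 edges, delete both glued faces → V=48, E=74, F=28.
Attach a pentagonal prism (V=10, E=15, F=7) along a 4-gon: merge 4 vertices and 4 edges, delete both glued faces → V=54, E=85, F=33.
Attach a regular dodecahedron (V=20, E=30, F=12) along a 5-gon: merge 5 vertices and 5 edges, delete both glued faces → V=69, E=110, F=43.
Check: V − E + F = 69 − 110 + 43 = 2.

43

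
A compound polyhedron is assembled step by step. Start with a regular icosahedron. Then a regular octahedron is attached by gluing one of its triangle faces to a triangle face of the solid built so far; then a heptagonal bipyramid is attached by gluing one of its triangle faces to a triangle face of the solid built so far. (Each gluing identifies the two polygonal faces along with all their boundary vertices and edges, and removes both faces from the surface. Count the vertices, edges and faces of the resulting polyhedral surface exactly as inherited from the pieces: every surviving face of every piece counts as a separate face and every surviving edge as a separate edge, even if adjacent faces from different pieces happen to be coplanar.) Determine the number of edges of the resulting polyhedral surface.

57

A regular icosahedron: V=12, E=30, F=20.
Attach a regular octahedron (V=6, E=12, F=8) along a 3-gon: merge 3 vertices and 3 edges, delete both glued faces → V=15, E=39, F=26.
Attach a heptagonal bipyramid (V=9, E=21, F=14) along a 3-gon: merge 3 vertices and 3 edges, delete both glued faces → V=21, E=57, F=38.
Check: V − E + F = 21 − 57 + 38 = 2.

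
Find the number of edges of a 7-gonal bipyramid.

A bipyramid over an n-gon has 2n triangular faces and n + 2 vertices: V = 7 + 2 = 9, E = 3·7 = 21, F = 2·7 = 14.

21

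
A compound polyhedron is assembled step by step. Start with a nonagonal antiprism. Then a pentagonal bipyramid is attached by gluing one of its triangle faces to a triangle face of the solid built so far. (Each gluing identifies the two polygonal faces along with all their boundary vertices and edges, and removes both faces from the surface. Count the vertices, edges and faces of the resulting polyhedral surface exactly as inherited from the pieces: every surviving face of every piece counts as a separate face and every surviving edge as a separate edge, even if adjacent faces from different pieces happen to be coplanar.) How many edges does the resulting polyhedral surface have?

48

A nonagonal antiprism: V=18, E=36, F=20.
Attach a pentagonal bipyramid (V=7, E=15, F=10) along a 3-gon: merge 3 vertices and 3 edges, delete both glued faces → V=22, E=48, F=28.
Check: V − E + F = 22 − 48 + 28 = 2.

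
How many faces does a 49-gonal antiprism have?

100

An antiprism on an n-gon has two n-gon caps and 2n triangles: V = 2·49 = 98, E = 4·49 = 196, F = 2·49 + 2 = 100.
Check: V − E + F = 98 − 196 + 100 = 2.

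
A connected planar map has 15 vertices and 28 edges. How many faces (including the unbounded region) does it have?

Euler's formula for a connected plane graph: V − E + F = 2, so F = 2 − 15 + 28 = 15.

15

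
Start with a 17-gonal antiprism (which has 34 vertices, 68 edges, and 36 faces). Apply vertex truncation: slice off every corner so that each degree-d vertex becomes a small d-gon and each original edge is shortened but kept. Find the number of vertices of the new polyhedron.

Truncation replaces each original edge-end by a new vertex, so V′ = 2E = 136.
Each original edge survives, and each old vertex of degree d contributes d new edges; summing degrees gives Σd = 2E, so E′ = E + 2E = 3E = 204.
Each original face survives and each original vertex becomes one new face: F′ = F + V = 70.

136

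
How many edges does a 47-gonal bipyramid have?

141

A bipyramid over an n-gon has 2n triangular faces and n + 2 vertices: V = 47 + 2 = 49, E = 3·47 = 141, F = 2·47 = 94.
Check: V − E + F = 49 − 141 + 94 = 2.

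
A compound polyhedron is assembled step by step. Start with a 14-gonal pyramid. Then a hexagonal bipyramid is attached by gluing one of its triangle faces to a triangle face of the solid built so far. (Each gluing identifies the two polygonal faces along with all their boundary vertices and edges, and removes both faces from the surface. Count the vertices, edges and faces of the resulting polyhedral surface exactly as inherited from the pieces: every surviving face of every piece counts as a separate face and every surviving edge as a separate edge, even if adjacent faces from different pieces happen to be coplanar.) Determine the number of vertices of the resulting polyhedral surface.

20

A 14-gonal pyramid: V=15, E=28, F=15.
Attach a hexagonal bipyramid (V=8, E=18, F=12) along a 3-gon: merge 3 vertices and 3 edges, delete both glued faces → V=20, E=43, F=25.
Check: V − E + F = 20 − 43 + 25 = 2.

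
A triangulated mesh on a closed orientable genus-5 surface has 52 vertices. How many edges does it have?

χ = 2 − 2·5 = -8, and every face is a triangle so 3F = 2E.
V − E + F = -8 with E = 3F/2 gives 52 − (3/2 − 1)·F = -8, so F = 120 and E = 180.

180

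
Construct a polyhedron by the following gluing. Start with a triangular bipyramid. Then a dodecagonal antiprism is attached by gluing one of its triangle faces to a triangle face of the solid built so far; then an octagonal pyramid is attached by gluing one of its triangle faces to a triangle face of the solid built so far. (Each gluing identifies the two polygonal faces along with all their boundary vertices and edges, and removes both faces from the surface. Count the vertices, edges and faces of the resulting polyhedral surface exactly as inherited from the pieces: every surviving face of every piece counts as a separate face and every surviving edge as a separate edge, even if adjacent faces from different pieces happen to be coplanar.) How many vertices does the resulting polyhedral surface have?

A triangular bipyramid: V=5, E=9, F=6.
Attach a dodecagonal antiprism (V=24, E=48, F=26) along a 3-gon: merge 3 vertices and 3 edges, delete both glued faces → V=26, E=54, F=30.
Attach an octagonal pyramid (V=9, E=16, F=9) along a 3-gon: merge 3 vertices and 3 edges, delete both glued faces → V=32, E=67, F=37.
Check: V − E + F = 32 − 67 + 37 = 2.

32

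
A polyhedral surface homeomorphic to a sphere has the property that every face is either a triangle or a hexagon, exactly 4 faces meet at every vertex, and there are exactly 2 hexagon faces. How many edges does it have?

24

Let x be the number of triangles; then F = 2 + x.
Edge–face incidences: 2E = 6·2 + 3·x = 12 + 3x.
Every vertex has degree 4, so 4V = 2E.
Euler: V − E + F = 2 ⇒ (2E)/4 − E + (2 + x) = 2.
Multiply by 8: 2·(2E) − 4·(2E) + 8·(2 + x) = 16, i.e. 16 + 8x − 2·(12 + 3x) = 16.
Collecting terms: 2x − 8 = 16, so 2x = 24, so x = 12.
Then 2E = 12 + 3·12 = 48, so E = 24, V = 2E/4 = 12, F = 2 + 12 = 14.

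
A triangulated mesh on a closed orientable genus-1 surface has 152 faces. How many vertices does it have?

76

χ = 2 − 2·1 = 0, and every face is a triangle so 3F = 2E.
E = 3·152/2 = 228. Then V = 0 + E − F = 0 + 228 − 152 = 76.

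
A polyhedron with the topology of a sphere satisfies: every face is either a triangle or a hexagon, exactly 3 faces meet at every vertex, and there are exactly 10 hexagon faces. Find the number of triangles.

Let x be the number of triangles; then F = 10 + x.
Edge–face incidences: 2E = 6·10 + 3·x = 60 + 3x.
Every vertex has degree 3, so 3V = 2E.
Euler: V − E + F = 2 ⇒ (2E)/3 − E + (10 + x) = 2.
Multiply by 6: 2·(2E) − 3·(2E) + 6·(10 + x) = 12, i.e. 60 + 6x − (60 + 3x) = 12.
Collecting terms: 3x = 12, so x = 4.
Then 2E = 60 + 3·4 = 72, so E = 36, V = 2E/3 = 24, F = 10 + 4 = 14.

4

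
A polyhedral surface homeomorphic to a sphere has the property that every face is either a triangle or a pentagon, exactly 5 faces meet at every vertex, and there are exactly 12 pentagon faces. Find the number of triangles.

Let x be the number of triangles; then F = 12 + x.
Edge–face incidences: 2E = 5·12 + 3·x = 60 + 3x.
Every vertex has degree 5, so 5V = 2E.
Euler: V − E + F = 2 ⇒ (2E)/5 − E + (12 + x) = 2.
Multiply by 10: 2·(2E) − 5·(2E) + 10·(12 + x) = 20, i.e. 120 + 10x − 3·(60 + 3x) = 20.
Collecting terms: x − 60 = 20, so x = 80.
Then 2E = 60 + 3·80 = 300, so E = 150, V = 2E/5 = 60, F = 12 + 80 = 92.

80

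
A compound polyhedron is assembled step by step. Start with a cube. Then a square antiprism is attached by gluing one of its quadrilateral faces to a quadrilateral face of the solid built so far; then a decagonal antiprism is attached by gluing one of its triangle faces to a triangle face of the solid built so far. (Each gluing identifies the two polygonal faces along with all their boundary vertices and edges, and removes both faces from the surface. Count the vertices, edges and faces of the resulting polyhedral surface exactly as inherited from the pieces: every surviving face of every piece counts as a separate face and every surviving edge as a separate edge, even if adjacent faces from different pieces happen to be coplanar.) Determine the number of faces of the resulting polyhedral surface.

A cube: V=8, E=12, F=6.
Attach a square antiprism (V=8, E=16, F=10) along a 4-gon: merge 4 vertices and 4 edges, delete both glued faces → V=12, E=24, F=14.
Attach a decagonal antiprism (V=20, E=40, F=22) along a 3-gon: merge 3 vertices and 3 edges, delete both glued faces → V=29, E=61, F=34.
Check: V − E + F = 29 − 61 + 34 = 2.

34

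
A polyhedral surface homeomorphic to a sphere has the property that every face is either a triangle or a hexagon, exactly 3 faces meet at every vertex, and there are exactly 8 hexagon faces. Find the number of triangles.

4

Let x be the number of triangles; then F = 8 + x.
Edge–face incidences: 2E = 6·8 + 3·x = 48 + 3x.
Every vertex has degree 3, so 3V = 2E.
Euler: V − E + F = 2 ⇒ (2E)/3 − E + (8 + x) = 2.
Multiply by 6: 2·(2E) − 3·(2E) + 6·(8 + x) = 12, i.e. 48 + 6x − (48 + 3x) = 12.
Collecting terms: 3x = 12, so x = 4.
Then 2E = 48 + 3·4 = 60, so E = 30, V = 2E/3 = 20, F = 8 + 4 = 12.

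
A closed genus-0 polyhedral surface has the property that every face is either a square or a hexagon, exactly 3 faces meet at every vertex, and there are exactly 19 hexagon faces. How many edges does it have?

Let x be the number of squares; then F = 19 + x.
Edge–face incidences: 2E = 6·19 + 4·x = 114 + 4x.
Every vertex has degree 3, so 3V = 2E.
Euler: V − E + F = 2 ⇒ (2E)/3 − E + (19 + x) = 2.
Multiply by 6: 2·(2E) − 3·(2E) + 6·(19 + x) = 12, i.e. 114 + 6x − (114 + 4x) = 12.
Collecting terms: 2x = 12, so x = 6.
Then 2E = 114 + 4·6 = 138, so E = 69, V = 2E/3 = 46, F = 19 + 6 = 25.

69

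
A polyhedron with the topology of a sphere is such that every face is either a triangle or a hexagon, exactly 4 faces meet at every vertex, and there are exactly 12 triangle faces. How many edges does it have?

Let x be the number of hexagons; then F = 12 + x.
Edge–face incidences: 2E = 3·12 + 6·x = 36 + 6x.
Every vertex has degree 4, so 4V = 2E.
Euler: V − E + F = 2 ⇒ (2E)/4 − E + (12 + x) = 2.
Multiply by 8: 2·(2E) − 4·(2E) + 8·(12 + x) = 16, i.e. 96 + 8x − 2·(36 + 6x) = 16.
Collecting terms: −4x + 24 = 16, so −4x = −8, so x = 2.
Then 2E = 36 + 6·2 = 48, so E = 24, V = 2E/4 = 12, F = 12 + 2 = 14.

24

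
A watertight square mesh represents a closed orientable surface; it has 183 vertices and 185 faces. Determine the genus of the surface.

Every face is a square, so 2E = 4·185 = 740, giving E = 370.
χ = V − E + F = 183 − 370 + 185 = -2.
For a closed orientable surface χ = 2 − 2g, so g = (2 − (-2))/2 = 2.

2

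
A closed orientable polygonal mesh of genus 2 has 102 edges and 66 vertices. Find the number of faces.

34

For a closed orientable surface of genus 2, χ = 2 − 2·2 = -2.
F = -2 − V + E = -2 − 66 + 102 = 34.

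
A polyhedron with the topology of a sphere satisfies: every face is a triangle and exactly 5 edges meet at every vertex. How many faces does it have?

Each face has 3 edges and each edge borders two faces, so 2E = 3F.
Each vertex has degree 5, so 5V = 2E and hence V = 3F/5.
Euler: V − E + F = 2 ⇒ (3F/5) − (3F/2) + F = 2.
Multiply by 10: (6 − 15 + 10)F = 20, i.e. 1F = 20.
So F = 20, E = 3·20/2 = 30, V = 3·20/5 = 12.

20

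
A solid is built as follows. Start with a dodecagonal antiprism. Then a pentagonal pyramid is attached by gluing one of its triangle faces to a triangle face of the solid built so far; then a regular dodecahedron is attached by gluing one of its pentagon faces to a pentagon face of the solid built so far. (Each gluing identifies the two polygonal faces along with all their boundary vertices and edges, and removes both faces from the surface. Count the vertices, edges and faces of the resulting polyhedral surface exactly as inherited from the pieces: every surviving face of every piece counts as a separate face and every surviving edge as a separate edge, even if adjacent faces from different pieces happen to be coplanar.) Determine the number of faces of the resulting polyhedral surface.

40

A dodecagonal antiprism: V=24, E=48, F=26.
Attach a pentagonal pyramid (V=6, E=10, F=6) along a 3-gon: merge 3 vertices and 3 edges, delete both glued faces → V=27, E=55, F=30.
Attach a regular dodecahedron (V=20, E=30, F=12) along a 5-gon: merge 5 vertices and 5 edges, delete both glued faces → V=42, E=80, F=40.
Check: V − E + F = 42 − 80 + 40 = 2.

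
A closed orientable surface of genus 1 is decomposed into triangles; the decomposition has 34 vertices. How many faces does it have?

χ = 2 − 2·1 = 0, and every face is a triangle so 3F = 2E.
V − E + F = 0 with E = 3F/2 gives 34 − (3/2 − 1)·F = 0, so F = 68 and E = 102.

68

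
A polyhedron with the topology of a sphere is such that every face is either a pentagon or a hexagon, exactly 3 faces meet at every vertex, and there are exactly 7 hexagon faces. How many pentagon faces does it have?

Let x be the number of pentagons; then F = 7 + x.
Edge–face incidences: 2E = 6·7 + 5·x = 42 + 5x.
Every vertex has degree 3, so 3V = 2E.
Euler: V − E + F = 2 ⇒ (2E)/3 − E + (7 + x) = 2.
Multiply by 6: 2·(2E) − 3·(2E) + 6·(7 + x) = 12, i.e. 42 + 6x − (42 + 5x) = 12.
Collecting terms: x = 12.
Then 2E = 42 + 5·12 = 102, so E = 51, V = 2E/3 = 34, F = 7 + 12 = 19.

12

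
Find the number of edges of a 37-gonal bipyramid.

A bipyramid over an n-gon has 2n triangular faces and n + 2 vertices: V = 37 + 2 = 39, E = 3·37 = 111, F = 2·37 = 74.

111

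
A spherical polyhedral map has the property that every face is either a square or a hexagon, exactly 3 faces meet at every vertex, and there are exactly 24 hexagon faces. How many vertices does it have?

Let x be the number of squares; then F = 24 + x.
Edge–face incidences: 2E = 6·24 + 4·x = 144 + 4x.
Every vertex has degree 3, so 3V = 2E.
Euler: V − E + F = 2 ⇒ (2E)/3 − E + (24 + x) = 2.
Multiply by 6: 2·(2E) − 3·(2E) + 6·(24 + x) = 12, i.e. 144 + 6x − (144 + 4x) = 12.
Collecting terms: 2x = 12, so x = 6.
Then 2E = 144 + 4·6 = 168, so E = 84, V = 2E/3 = 56, F = 24 + 6 = 30.

56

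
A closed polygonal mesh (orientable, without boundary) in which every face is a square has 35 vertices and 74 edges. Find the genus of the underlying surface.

2

Every face is a square and each edge borders two faces, so 4F = 2·74, giving F = 37.
χ = V − E + F = 35 − 74 + 37 = -2.
For a closed orientable surface χ = 2 − 2g, so g = (2 − (-2))/2 = 2.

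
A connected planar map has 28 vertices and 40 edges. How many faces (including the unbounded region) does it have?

14

Euler's formula for a connected plane graph: V − E + F = 2, so F = 2 − 28 + 40 = 14.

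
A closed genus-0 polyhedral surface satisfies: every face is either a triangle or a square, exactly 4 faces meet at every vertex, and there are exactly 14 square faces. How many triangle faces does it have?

8

Let x be the number of triangles; then F = 14 + x.
Edge–face incidences: 2E = 4·14 + 3·x = 56 + 3x.
Every vertex has degree 4, so 4V = 2E.
Euler: V − E + F = 2 ⇒ (2E)/4 − E + (14 + x) = 2.
Multiply by 8: 2·(2E) − 4·(2E) + 8·(14 + x) = 16, i.e. 112 + 8x − 2·(56 + 3x) = 16.
Collecting terms: 2x = 16, so x = 8.
Then 2E = 56 + 3·8 = 80, so E = 40, V = 2E/4 = 20, F = 14 + 8 = 22.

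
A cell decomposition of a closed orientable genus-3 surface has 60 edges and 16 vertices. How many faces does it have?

For a closed orientable surface of genus 3, χ = 2 − 2·3 = -4.
F = -4 − V + E = -4 − 16 + 60 = 40.

40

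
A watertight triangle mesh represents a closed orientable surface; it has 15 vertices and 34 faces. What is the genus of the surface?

Every face is a triangle, so 2E = 3·34 = 102, giving E = 51.
χ = V − E + F = 15 − 51 + 34 = -2.
For a closed orientable surface χ = 2 − 2g, so g = (2 − (-2))/2 = 2.

2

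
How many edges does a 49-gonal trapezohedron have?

196

The n-trapezohedron (dual of the n-antiprism) has V = 2·49 + 2 = 100, E = 4·49 = 196, F = 2·49 = 98.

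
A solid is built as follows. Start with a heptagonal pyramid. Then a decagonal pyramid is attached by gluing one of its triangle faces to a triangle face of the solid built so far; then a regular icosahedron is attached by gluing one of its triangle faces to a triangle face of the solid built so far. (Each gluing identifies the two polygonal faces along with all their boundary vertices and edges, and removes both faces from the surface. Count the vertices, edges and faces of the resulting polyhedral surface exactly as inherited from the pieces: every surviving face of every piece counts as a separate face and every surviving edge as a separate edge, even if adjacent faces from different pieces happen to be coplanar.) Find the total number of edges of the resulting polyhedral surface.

A heptagonal pyramid: V=8, E=14, F=8.
Attach a decagonal pyramid (V=11, E=20, F=11) along a 3-gon: merge 3 vertices and 3 edges, delete both glued faces → V=16, E=31, F=17.
Attach a regular icosahedron (V=12, E=30, F=20) along a 3-gon: merge 3 vertices and 3 edges, delete both glued faces → V=25, E=58, F=35.
Check: V − E + F = 25 − 58 + 35 = 2.

58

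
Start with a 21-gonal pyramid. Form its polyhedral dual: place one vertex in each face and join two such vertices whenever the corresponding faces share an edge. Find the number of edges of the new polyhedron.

42

The base solid has V = 22, E = 42, F = 22.
The dual swaps V and F and preserves E: V′ = F = 22, E′ = E = 42, F′ = V = 22.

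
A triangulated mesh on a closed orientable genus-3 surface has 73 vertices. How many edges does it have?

231

χ = 2 − 2·3 = -4, and every face is a triangle so 3F = 2E.
V − E + F = -4 with E = 3F/2 gives 73 − (3/2 − 1)·F = -4, so F = 154 and E = 231.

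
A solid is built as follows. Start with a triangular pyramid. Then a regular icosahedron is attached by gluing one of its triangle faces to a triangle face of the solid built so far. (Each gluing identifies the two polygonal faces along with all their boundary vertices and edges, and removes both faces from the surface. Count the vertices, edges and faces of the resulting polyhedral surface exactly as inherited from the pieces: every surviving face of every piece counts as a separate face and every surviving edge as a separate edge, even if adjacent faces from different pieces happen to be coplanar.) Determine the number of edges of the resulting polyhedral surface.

33

A triangular pyramid: V=4, E=6, F=4.
Attach a regular icosahedron (V=12, E=30, F=20) along a 3-gon: merge 3 vertices and 3 edges, delete both glued faces → V=13, E=33, F=22.
Check: V − E + F = 13 − 33 + 22 = 2.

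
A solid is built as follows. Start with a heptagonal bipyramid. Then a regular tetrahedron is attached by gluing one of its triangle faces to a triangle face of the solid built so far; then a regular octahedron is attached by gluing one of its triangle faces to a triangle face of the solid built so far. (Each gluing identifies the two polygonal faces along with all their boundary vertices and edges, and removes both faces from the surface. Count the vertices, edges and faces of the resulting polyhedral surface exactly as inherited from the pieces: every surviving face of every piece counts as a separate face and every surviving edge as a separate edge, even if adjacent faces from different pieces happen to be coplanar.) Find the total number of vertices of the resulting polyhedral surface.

A heptagonal bipyramid: V=9, E=21, F=14.
Attach a regular tetrahedron (V=4, E=6, F=4) along a 3-gon: merge 3 vertices and 3 edges, delete both glued faces → V=10, E=24, F=16.
Attach a regular octahedron (V=6, E=12, F=8) along a 3-gon: merge 3 vertices and 3 edges, delete both glued faces → V=13, E=33, F=22.
Check: V − E + F = 13 − 33 + 22 = 2.

13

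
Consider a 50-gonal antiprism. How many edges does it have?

200

An antiprism on an n-gon has two n-gon caps and 2n triangles: V = 2·50 = 100, E = 4·50 = 200, F = 2·50 + 2 = 102.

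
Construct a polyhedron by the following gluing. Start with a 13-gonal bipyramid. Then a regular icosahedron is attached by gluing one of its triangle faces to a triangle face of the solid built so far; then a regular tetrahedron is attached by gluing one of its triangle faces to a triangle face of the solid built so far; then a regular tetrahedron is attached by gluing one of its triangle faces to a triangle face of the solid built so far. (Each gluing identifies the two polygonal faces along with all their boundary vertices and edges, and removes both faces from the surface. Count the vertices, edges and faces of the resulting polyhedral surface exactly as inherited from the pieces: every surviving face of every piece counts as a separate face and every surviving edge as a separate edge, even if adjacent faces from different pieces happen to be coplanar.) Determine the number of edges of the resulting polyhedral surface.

A 13-gonal bipyramid: V=15, E=39, F=26.
Attach a regular icosahedron (V=12, E=30, F=20) along a 3-gon: merge 3 vertices and 3 edges, delete both glued faces → V=24, E=66, F=44.
Attach a regular tetrahedron (V=4, E=6, F=4) along a 3-gon: merge 3 vertices and 3 edges, delete both glued faces → V=25, E=69, F=46.
Attach a regular tetrahedron (V=4, E=6, F=4) along a 3-gon: merge 3 vertices and 3 edges, delete both glued faces → V=26, E=72, F=48.
Check: V − E + F = 26 − 72 + 48 = 2.

72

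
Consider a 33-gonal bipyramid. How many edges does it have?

99

A bipyramid over an n-gon has 2n triangular faces and n + 2 vertices: V = 33 + 2 = 35, E = 3·33 = 99, F = 2·33 = 66.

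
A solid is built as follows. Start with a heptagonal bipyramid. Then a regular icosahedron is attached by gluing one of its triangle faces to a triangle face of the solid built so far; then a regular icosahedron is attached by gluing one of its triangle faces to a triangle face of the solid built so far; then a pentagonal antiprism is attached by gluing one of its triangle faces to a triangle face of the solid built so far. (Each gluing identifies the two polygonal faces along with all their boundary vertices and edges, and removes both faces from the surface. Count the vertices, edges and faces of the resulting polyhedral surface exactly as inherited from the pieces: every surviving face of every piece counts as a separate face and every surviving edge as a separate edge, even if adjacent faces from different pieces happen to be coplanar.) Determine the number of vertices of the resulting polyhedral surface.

A heptagonal bipyramid: V=9, E=21, F=14.
Attach a regular icosahedron (V=12, E=30, F=20) along a 3-gon: merge 3 vertices and 3 edges, delete both glued faces → V=18, E=48, F=32.
Attach a regular icosahedron (V=12, E=30, F=20) along a 3-gon: merge 3 vertices and 3 edges, delete both glued faces → V=27, E=75, F=50.
Attach a pentagonal antiprism (V=10, E=20, F=12) along a 3-gon: merge 3 vertices and 3 edges, delete both glued faces → V=34, E=92, F=60.
Check: V − E + F = 34 − 92 + 60 = 2.

34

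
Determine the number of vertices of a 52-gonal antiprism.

104

An antiprism on an n-gon has two n-gon caps and 2n triangles: V = 2·52 = 104, E = 4·52 = 208, F = 2·52 + 2 = 106.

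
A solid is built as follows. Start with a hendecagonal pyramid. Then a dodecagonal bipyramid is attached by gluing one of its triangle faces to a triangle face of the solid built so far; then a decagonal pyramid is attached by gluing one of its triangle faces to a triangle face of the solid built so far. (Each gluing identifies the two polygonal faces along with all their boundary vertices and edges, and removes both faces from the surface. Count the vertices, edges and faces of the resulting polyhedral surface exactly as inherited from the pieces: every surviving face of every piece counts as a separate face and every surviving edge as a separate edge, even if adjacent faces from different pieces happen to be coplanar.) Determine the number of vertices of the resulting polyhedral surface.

31

A hendecagonal pyramid: V=12, E=22, F=12.
Attach a dodecagonal bipyramid (V=14, E=36, F=24) along a 3-gon: merge 3 vertices and 3 edges, delete both glued faces → V=23, E=55, F=34.
Attach a decagonal pyramid (V=11, E=20, F=11) along a 3-gon: merge 3 vertices and 3 edges, delete both glued faces → V=31, E=72, F=43.
Check: V − E + F = 31 − 72 + 43 = 2.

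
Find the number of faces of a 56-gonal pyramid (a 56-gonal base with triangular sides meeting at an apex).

A pyramid on an n-gon base has one n-gon and n triangles: V = 56 + 1 = 57, E = 2·56 = 112, F = 56 + 1 = 57.
Check: V − E + F = 57 − 112 + 57 = 2.

57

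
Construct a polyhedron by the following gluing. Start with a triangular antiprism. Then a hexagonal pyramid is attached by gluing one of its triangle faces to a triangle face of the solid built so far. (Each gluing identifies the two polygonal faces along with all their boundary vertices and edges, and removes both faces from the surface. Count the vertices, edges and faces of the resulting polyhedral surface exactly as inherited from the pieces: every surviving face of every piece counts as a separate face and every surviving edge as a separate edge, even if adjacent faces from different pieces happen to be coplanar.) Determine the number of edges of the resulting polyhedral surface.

21

A triangular antiprism: V=6, E=12, F=8.
Attach a hexagonal pyramid (V=7, E=12, F=7) along a 3-gon: merge 3 vertices and 3 edges, delete both glued faces → V=10, E=21, F=13.
Check: V − E + F = 10 − 21 + 13 = 2.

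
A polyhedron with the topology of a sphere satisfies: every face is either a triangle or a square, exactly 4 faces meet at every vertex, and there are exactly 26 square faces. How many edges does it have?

Let x be the number of triangles; then F = 26 + x.
Edge–face incidences: 2E = 4·26 + 3·x = 104 + 3x.
Every vertex has degree 4, so 4V = 2E.
Euler: V − E + F = 2 ⇒ (2E)/4 − E + (26 + x) = 2.
Multiply by 8: 2·(2E) − 4·(2E) + 8·(26 + x) = 16, i.e. 208 + 8x − 2·(104 + 3x) = 16.
Collecting terms: 2x = 16, so x = 8.
Then 2E = 104 + 3·8 = 128, so E = 64, V = 2E/4 = 32, F = 26 + 8 = 34.

64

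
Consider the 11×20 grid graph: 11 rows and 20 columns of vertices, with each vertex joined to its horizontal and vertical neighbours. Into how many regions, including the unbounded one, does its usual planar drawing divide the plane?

191

The grid has V = 11·20 = 220 vertices and E = 11·19 + 20·10 = 409 edges.
F = 2 − V + E = 2 − 220 + 409 = 191.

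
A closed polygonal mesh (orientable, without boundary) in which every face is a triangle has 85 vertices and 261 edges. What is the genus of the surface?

2

Every face is a triangle and each edge borders two faces, so 3F = 2·261, giving F = 174.
χ = V − E + F = 85 − 261 + 174 = -2.
For a closed orientable surface χ = 2 − 2g, so g = (2 − (-2))/2 = 2.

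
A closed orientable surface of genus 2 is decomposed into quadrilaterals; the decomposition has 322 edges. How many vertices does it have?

159

χ = 2 − 2·2 = -2, and every face is a square so 4F = 2E.
F = 2E/4 = 161. Then V = -2 + E − F = -2 + 322 − 161 = 159.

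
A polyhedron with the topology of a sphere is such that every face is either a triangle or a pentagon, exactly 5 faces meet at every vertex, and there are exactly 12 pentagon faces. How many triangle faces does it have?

80

Let x be the number of triangles; then F = 12 + x.
Edge–face incidences: 2E = 5·12 + 3·x = 60 + 3x.
Every vertex has degree 5, so 5V = 2E.
Euler: V − E + F = 2 ⇒ (2E)/5 − E + (12 + x) = 2.
Multiply by 10: 2·(2E) − 5·(2E) + 10·(12 + x) = 20, i.e. 120 + 10x − 3·(60 + 3x) = 20.
Collecting terms: x − 60 = 20, so x = 80.
Then 2E = 60 + 3·80 = 300, so E = 150, V = 2E/5 = 60, F = 12 + 80 = 92.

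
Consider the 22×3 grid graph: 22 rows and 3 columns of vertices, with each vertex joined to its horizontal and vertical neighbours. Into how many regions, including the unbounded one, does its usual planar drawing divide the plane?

The grid has V = 22·3 = 66 vertices and E = 22·2 + 3·21 = 107 edges.
F = 2 − V + E = 2 − 66 + 107 = 43.

43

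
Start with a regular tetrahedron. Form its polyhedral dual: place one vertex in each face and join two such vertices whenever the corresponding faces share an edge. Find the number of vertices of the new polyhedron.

4

The base solid has V = 4, E = 6, F = 4.
The dual swaps V and F and preserves E: V′ = F = 4, E′ = E = 6, F′ = V = 4.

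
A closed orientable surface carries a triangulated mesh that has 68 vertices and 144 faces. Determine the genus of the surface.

Every face is a triangle, so 2E = 3·144 = 432, giving E = 216.
χ = V − E + F = 68 − 216 + 144 = -4.
For a closed orientable surface χ = 2 − 2g, so g = (2 − (-4))/2 = 3.

3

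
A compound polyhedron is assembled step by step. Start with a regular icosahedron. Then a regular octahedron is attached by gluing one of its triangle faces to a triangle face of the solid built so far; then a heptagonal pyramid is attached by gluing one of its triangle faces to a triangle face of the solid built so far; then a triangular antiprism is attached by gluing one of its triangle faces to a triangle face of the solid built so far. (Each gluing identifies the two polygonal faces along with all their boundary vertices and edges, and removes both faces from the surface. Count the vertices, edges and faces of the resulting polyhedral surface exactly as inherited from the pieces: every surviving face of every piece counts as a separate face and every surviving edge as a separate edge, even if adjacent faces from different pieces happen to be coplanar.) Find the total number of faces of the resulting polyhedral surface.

38

A regular icosahedron: V=12, E=30, F=20.
Attach a regular octahedron (V=6, E=12, F=8) along a 3-gon: merge 3 vertices and 3 edges, delete both glued faces → V=15, E=39, F=26.
Attach a heptagonal pyramid (V=8, E=14, F=8) along a 3-gon: merge 3 vertices and 3 edges, delete both glued faces → V=20, E=50, F=32.
Attach a triangular antiprism (V=6, E=12, F=8) along a 3-gon: merge 3 vertices and 3 edges, delete both glued faces → V=23, E=59, F=38.
Check: V − E + F = 23 − 59 + 38 = 2.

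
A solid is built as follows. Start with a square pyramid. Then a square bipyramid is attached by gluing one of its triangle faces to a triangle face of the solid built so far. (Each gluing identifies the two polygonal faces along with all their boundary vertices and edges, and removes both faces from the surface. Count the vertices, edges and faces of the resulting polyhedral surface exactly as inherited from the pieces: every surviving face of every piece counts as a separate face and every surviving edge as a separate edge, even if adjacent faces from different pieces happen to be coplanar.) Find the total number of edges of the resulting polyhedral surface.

A square pyramid: V=5, E=8, F=5.
Attach a square bipyramid (V=6, E=12, F=8) along a 3-gon: merge 3 vertices and 3 edges, delete both glued faces → V=8, E=17, F=11.
Check: V − E + F = 8 − 17 + 11 = 2.

17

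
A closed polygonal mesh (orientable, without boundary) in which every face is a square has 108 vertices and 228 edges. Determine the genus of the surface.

Every face is a square and each edge borders two faces, so 4F = 2·228, giving F = 114.
χ = V − E + F = 108 − 228 + 114 = -6.
For a closed orientable surface χ = 2 − 2g, so g = (2 − (-6))/2 = 4.

4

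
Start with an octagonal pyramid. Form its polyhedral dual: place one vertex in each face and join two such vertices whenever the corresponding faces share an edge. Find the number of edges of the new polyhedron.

16

The base solid has V = 9, E = 16, F = 9.
The dual swaps V and F and preserves E: V′ = F = 9, E′ = E = 16, F′ = V = 9.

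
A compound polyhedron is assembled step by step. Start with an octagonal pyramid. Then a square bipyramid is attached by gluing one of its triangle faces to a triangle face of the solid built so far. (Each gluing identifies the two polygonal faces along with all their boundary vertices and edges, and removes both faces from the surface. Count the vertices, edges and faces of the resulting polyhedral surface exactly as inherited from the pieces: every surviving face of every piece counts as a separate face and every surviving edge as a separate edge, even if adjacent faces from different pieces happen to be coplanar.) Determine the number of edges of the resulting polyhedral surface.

25

An octagonal pyramid: V=9, E=16, F=9.
Attach a square bipyramid (V=6, E=12, F=8) along a 3-gon: merge 3 vertices and 3 edges, delete both glued faces → V=12, E=25, F=15.
Check: V − E + F = 12 − 25 + 15 = 2.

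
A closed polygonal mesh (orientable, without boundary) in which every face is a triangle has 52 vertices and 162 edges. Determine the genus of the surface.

Every face is a triangle and each edge borders two faces, so 3F = 2·162, giving F = 108.
χ = V − E + F = 52 − 162 + 108 = -2.
For a closed orientable surface χ = 2 − 2g, so g = (2 − (-2))/2 = 2.

2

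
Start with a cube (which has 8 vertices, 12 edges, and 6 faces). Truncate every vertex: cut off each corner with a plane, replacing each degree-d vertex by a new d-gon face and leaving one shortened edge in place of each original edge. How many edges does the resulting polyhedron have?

36

Truncation replaces each original edge-end by a new vertex, so V′ = 2E = 24.
Each original edge survives, and each old vertex of degree d contributes d new edges; summing degrees gives Σd = 2E, so E′ = E + 2E = 3E = 36.
Each original face survives and each original vertex becomes one new face: F′ = F + V = 14.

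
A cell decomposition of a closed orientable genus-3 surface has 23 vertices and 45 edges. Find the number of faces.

18

For a closed orientable surface of genus 3, χ = 2 − 2·3 = -4.
F = -4 − V + E = -4 − 23 + 45 = 18.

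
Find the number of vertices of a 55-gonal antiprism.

110

An antiprism on an n-gon has two n-gon caps and 2n triangles: V = 2·55 = 110, E = 4·55 = 220, F = 2·55 + 2 = 112.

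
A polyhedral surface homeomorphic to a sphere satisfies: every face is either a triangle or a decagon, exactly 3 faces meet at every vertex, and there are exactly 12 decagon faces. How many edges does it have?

Let x be the number of triangles; then F = 12 + x.
Edge–face incidences: 2E = 10·12 + 3·x = 120 + 3x.
Every vertex has degree 3, so 3V = 2E.
Euler: V − E + F = 2 ⇒ (2E)/3 − E + (12 + x) = 2.
Multiply by 6: 2·(2E) − 3·(2E) + 6·(12 + x) = 12, i.e. 72 + 6x − (120 + 3x) = 12.
Collecting terms: 3x − 48 = 12, so 3x = 60, so x = 20.
Then 2E = 120 + 3·20 = 180, so E = 90, V = 2E/3 = 60, F = 12 + 20 = 32.

90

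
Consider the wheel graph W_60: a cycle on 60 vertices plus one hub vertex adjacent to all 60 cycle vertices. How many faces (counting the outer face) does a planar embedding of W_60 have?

W_60 has V = 60 + 1 = 61 vertices and E = 2·60 = 120 edges.
By Euler's formula F = 2 − V + E = 2 − 61 + 120 = 61.

61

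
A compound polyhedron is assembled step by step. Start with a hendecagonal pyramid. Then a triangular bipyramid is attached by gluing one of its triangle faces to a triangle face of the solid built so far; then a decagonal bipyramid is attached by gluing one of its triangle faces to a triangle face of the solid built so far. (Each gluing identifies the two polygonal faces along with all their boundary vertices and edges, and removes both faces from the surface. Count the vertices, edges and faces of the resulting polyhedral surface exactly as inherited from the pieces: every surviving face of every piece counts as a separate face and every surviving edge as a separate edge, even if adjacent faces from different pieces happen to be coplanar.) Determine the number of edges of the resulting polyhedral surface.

55

A hendecagonal pyramid: V=12, E=22, F=12.
Attach a triangular bipyramid (V=5, E=9, F=6) along a 3-gon: merge 3 vertices and 3 edges, delete both glued faces → V=14, E=28, F=16.
Attach a decagonal bipyramid (V=12, E=30, F=20) along a 3-gon: merge 3 vertices and 3 edges, delete both glued faces → V=23, E=55, F=34.
Check: V − E + F = 23 − 55 + 34 = 2.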